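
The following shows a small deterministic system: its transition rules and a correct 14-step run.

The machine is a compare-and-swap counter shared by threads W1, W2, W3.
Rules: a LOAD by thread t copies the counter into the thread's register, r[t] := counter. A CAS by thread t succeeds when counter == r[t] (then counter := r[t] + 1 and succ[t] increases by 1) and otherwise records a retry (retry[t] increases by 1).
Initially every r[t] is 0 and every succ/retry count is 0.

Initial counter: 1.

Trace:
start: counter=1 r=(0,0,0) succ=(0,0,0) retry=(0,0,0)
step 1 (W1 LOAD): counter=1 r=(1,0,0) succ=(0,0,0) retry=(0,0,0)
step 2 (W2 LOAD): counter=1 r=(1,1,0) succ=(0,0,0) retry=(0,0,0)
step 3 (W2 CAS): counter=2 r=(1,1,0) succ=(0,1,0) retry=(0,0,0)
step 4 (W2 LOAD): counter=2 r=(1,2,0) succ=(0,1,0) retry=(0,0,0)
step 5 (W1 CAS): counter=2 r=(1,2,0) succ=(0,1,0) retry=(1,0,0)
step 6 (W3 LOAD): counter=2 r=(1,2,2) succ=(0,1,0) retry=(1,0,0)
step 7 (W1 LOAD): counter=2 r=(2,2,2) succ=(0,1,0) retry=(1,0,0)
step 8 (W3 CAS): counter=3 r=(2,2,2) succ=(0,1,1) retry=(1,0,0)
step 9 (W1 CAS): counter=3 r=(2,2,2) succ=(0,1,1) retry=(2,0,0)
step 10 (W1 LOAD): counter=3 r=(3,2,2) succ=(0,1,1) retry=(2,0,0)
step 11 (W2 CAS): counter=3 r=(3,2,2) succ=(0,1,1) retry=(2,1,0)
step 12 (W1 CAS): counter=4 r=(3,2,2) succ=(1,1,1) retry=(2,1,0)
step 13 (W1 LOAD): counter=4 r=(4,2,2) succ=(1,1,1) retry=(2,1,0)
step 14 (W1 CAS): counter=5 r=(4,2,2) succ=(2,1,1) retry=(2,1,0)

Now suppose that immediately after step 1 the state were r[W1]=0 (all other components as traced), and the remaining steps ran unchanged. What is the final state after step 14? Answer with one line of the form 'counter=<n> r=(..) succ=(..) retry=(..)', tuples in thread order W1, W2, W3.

counter=5 r=(4,2,2) succ=(2,1,1) retry=(2,1,0)

state after step 1 := counter=1 r=(0,0,0) succ=(0,0,0) retry=(0,0,0)
step 2 (W2 LOAD): counter=1 r=(0,1,0) succ=(0,0,0) retry=(0,0,0)
step 3 (W2 CAS): counter=2 r=(0,1,0) succ=(0,1,0) retry=(0,0,0)
step 4 (W2 LOAD): counter=2 r=(0,2,0) succ=(0,1,0) retry=(0,0,0)
step 5 (W1 CAS): counter=2 r=(0,2,0) succ=(0,1,0) retry=(1,0,0)
step 6 (W3 LOAD): counter=2 r=(0,2,2) succ=(0,1,0) retry=(1,0,0)
step 7 (W1 LOAD): counter=2 r=(2,2,2) succ=(0,1,0) retry=(1,0,0)
step 8 (W3 CAS): counter=3 r=(2,2,2) succ=(0,1,1) retry=(1,0,0)
step 9 (W1 CAS): counter=3 r=(2,2,2) succ=(0,1,1) retry=(2,0,0)
step 10 (W1 LOAD): counter=3 r=(3,2,2) succ=(0,1,1) retry=(2,0,0)
step 11 (W2 CAS): counter=3 r=(3,2,2) succ=(0,1,1) retry=(2,1,0)
step 12 (W1 CAS): counter=4 r=(3,2,2) succ=(1,1,1) retry=(2,1,0)
step 13 (W1 LOAD): counter=4 r=(4,2,2) succ=(1,1,1) retry=(2,1,0)
step 14 (W1 CAS): counter=5 r=(4,2,2) succ=(2,1,1) retry=(2,1,0)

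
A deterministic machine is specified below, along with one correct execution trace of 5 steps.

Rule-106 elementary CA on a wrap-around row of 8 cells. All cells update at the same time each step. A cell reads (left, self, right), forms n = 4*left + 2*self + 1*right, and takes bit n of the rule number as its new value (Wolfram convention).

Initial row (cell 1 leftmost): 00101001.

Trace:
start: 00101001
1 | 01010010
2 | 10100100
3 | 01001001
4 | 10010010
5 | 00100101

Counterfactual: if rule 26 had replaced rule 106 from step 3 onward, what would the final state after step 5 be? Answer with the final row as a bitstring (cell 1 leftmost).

(re-executing steps 3..5 under rule 26; state before step 3: 10100100)
3 | 00011011
4 | 10110010
5 | 00101100

00101100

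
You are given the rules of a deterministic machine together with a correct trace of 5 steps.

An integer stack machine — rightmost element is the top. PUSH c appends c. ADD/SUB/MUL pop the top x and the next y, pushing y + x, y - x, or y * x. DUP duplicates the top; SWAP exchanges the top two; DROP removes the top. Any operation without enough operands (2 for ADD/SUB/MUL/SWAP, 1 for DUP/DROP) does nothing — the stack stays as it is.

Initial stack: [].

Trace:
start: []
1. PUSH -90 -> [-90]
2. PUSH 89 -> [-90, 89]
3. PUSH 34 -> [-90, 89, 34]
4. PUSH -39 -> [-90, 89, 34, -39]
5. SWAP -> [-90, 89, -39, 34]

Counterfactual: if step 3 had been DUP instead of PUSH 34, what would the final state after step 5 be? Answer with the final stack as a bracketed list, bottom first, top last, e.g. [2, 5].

(re-executing from step 3 with the substitution; state before step 3: [-90, 89])
3. DUP -> [-90, 89, 89]
4. PUSH -39 -> [-90, 89, 89, -39]
5. SWAP -> [-90, 89, -39, 89]

[-90, 89, -39, 89]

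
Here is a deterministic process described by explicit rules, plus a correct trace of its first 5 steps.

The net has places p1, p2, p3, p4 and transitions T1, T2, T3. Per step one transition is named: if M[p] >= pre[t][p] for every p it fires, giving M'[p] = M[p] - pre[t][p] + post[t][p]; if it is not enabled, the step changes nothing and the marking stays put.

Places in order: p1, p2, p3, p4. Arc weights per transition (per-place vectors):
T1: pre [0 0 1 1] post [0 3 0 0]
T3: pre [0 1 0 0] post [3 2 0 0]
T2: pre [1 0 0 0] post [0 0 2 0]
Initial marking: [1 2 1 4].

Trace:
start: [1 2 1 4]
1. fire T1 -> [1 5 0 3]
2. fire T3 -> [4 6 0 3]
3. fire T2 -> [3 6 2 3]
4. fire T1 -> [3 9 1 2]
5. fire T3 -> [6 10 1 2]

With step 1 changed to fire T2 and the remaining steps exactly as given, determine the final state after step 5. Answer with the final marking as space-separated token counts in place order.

5 7 4 3

(re-executing from step 1 with the substitution; state before step 1: [1 2 1 4])
1. fire T2 -> [0 2 3 4]
2. fire T3 -> [3 3 3 4]
3. fire T2 -> [2 3 5 4]
4. fire T1 -> [2 6 4 3]
5. fire T3 -> [5 7 4 3]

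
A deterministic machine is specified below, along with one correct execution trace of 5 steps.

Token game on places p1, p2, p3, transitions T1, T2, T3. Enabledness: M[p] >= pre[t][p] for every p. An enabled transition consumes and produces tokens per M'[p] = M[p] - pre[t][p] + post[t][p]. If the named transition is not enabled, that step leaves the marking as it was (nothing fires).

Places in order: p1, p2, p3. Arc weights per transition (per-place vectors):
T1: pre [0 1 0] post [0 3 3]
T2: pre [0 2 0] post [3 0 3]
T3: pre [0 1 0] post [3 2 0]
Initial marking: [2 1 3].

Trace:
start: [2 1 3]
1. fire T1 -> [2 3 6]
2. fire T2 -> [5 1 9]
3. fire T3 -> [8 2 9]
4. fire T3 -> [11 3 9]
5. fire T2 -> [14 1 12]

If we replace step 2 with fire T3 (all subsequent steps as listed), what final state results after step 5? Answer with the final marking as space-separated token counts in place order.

(re-executing from step 2 with the substitution; state before step 2: [2 3 6])
2. fire T3 -> [5 4 6]
3. fire T3 -> [8 5 6]
4. fire T3 -> [11 6 6]
5. fire T2 -> [14 4 9]

14 4 9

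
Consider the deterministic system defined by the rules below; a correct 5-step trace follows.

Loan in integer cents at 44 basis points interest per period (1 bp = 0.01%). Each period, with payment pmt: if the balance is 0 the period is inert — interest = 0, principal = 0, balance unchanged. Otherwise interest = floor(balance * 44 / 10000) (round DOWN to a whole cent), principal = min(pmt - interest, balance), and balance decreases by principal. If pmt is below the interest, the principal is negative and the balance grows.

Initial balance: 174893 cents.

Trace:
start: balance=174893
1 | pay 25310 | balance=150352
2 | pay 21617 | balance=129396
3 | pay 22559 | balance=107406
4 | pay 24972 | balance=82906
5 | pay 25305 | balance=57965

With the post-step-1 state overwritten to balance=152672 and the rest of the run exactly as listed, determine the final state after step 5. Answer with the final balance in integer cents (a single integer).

state after step 1 := balance=152672
2 | pay 21617 | balance=131726
3 | pay 22559 | balance=109746
4 | pay 24972 | balance=85256
5 | pay 25305 | balance=60326

60326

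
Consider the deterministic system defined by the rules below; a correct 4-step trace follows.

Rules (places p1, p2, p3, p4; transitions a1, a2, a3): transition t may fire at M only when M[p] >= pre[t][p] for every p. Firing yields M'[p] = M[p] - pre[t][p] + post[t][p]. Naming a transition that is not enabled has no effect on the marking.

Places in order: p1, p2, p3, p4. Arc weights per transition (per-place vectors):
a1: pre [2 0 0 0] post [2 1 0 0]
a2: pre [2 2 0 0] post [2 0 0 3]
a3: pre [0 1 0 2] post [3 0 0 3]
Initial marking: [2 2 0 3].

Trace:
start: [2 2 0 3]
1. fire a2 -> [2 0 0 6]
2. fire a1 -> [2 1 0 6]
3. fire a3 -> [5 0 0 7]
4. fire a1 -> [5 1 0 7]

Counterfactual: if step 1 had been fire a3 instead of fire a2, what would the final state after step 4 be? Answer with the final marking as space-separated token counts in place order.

8 2 0 5

(re-executing from step 1 with the substitution; state before step 1: [2 2 0 3])
1. fire a3 -> [5 1 0 4]
2. fire a1 -> [5 2 0 4]
3. fire a3 -> [8 1 0 5]
4. fire a1 -> [8 2 0 5]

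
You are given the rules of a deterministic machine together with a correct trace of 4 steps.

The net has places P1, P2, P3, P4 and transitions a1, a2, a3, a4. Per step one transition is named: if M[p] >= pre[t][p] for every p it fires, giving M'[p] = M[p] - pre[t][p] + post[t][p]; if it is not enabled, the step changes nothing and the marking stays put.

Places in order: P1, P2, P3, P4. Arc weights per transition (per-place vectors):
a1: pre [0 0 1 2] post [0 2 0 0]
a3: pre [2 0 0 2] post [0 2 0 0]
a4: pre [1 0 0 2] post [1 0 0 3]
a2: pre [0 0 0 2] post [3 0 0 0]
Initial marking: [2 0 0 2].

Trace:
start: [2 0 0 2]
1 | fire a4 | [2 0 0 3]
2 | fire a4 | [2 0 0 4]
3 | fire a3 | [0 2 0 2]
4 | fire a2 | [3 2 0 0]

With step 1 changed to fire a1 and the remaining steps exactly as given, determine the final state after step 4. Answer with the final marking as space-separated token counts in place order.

(re-executing from step 1 with the substitution; state before step 1: [2 0 0 2])
1 | fire a1 | [2 0 0 2]
2 | fire a4 | [2 0 0 3]
3 | fire a3 | [0 2 0 1]
4 | fire a2 | [0 2 0 1]

0 2 0 1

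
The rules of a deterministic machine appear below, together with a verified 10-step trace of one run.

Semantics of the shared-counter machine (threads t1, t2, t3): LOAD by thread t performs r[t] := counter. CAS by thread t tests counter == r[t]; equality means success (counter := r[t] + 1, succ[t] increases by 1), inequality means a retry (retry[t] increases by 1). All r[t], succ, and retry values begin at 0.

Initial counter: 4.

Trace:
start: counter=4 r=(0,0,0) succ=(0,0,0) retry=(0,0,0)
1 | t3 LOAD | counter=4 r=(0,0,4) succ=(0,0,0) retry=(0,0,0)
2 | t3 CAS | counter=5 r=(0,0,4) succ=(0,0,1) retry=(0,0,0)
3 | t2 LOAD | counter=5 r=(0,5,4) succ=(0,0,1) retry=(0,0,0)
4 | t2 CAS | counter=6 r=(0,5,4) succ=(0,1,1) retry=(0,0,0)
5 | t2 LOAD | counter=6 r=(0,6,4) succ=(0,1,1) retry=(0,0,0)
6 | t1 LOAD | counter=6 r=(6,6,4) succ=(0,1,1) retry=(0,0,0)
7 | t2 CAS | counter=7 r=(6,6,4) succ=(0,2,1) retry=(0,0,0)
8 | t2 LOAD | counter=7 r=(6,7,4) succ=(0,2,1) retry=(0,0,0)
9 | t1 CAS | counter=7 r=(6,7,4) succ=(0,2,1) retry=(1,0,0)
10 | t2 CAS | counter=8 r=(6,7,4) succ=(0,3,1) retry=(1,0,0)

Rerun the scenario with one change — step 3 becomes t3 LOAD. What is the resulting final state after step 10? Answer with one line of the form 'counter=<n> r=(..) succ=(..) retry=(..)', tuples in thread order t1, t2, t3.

(re-executing from step 3 with the substitution; state before step 3: counter=5 r=(0,0,4) succ=(0,0,1) retry=(0,0,0))
3 | t3 LOAD | counter=5 r=(0,0,5) succ=(0,0,1) retry=(0,0,0)
4 | t2 CAS | counter=5 r=(0,0,5) succ=(0,0,1) retry=(0,1,0)
5 | t2 LOAD | counter=5 r=(0,5,5) succ=(0,0,1) retry=(0,1,0)
6 | t1 LOAD | counter=5 r=(5,5,5) succ=(0,0,1) retry=(0,1,0)
7 | t2 CAS | counter=6 r=(5,5,5) succ=(0,1,1) retry=(0,1,0)
8 | t2 LOAD | counter=6 r=(5,6,5) succ=(0,1,1) retry=(0,1,0)
9 | t1 CAS | counter=6 r=(5,6,5) succ=(0,1,1) retry=(1,1,0)
10 | t2 CAS | counter=7 r=(5,6,5) succ=(0,2,1) retry=(1,1,0)

counter=7 r=(5,6,5) succ=(0,2,1) retry=(1,1,0)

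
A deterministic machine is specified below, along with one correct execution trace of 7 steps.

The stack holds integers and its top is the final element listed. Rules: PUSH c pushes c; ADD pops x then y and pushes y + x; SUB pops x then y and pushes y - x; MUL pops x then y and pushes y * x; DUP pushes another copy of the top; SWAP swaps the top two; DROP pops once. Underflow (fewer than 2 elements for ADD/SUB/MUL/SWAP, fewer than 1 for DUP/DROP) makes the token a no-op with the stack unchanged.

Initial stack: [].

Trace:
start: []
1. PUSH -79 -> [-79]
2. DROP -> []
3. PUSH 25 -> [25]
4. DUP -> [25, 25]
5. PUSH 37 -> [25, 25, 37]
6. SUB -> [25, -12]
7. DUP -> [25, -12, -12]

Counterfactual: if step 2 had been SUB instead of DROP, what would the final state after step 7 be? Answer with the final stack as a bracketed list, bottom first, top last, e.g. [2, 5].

[-79, 25, -12, -12]

(re-executing from step 2 with the substitution; state before step 2: [-79])
2. SUB -> [-79]
3. PUSH 25 -> [-79, 25]
4. DUP -> [-79, 25, 25]
5. PUSH 37 -> [-79, 25, 25, 37]
6. SUB -> [-79, 25, -12]
7. DUP -> [-79, 25, -12, -12]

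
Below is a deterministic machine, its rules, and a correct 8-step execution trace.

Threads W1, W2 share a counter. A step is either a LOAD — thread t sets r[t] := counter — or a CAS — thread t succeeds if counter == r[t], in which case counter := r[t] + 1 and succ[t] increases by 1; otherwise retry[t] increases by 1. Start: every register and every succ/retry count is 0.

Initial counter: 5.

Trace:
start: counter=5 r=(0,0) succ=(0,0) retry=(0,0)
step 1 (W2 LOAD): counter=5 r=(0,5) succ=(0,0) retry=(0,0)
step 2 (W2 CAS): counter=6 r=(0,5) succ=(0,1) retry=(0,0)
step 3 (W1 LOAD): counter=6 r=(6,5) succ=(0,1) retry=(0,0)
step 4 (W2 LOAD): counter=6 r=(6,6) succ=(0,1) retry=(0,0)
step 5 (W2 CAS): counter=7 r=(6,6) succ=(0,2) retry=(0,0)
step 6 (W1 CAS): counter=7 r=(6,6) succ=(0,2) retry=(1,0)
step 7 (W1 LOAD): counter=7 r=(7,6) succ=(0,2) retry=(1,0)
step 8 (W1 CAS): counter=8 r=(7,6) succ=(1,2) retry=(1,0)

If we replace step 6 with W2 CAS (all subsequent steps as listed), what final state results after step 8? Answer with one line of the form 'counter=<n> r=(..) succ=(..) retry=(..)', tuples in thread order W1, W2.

counter=8 r=(7,6) succ=(1,2) retry=(0,1)

(re-executing from step 6 with the substitution; state before step 6: counter=7 r=(6,6) succ=(0,2) retry=(0,0))
step 6 (W2 CAS): counter=7 r=(6,6) succ=(0,2) retry=(0,1)
step 7 (W1 LOAD): counter=7 r=(7,6) succ=(0,2) retry=(0,1)
step 8 (W1 CAS): counter=8 r=(7,6) succ=(1,2) retry=(0,1)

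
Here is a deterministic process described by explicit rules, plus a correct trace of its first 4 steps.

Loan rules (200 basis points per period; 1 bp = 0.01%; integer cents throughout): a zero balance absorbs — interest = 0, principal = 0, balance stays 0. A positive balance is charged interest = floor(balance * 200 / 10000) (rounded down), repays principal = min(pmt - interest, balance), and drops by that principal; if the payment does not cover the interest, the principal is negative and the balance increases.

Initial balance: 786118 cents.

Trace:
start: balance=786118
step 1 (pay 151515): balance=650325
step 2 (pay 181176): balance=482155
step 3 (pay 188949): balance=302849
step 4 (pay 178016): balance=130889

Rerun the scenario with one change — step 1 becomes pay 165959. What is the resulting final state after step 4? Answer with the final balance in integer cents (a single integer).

(re-executing from step 1 with the substitution; state before step 1: balance=786118)
step 1 (pay 165959): balance=635881
step 2 (pay 181176): balance=467422
step 3 (pay 188949): balance=287821
step 4 (pay 178016): balance=115561

115561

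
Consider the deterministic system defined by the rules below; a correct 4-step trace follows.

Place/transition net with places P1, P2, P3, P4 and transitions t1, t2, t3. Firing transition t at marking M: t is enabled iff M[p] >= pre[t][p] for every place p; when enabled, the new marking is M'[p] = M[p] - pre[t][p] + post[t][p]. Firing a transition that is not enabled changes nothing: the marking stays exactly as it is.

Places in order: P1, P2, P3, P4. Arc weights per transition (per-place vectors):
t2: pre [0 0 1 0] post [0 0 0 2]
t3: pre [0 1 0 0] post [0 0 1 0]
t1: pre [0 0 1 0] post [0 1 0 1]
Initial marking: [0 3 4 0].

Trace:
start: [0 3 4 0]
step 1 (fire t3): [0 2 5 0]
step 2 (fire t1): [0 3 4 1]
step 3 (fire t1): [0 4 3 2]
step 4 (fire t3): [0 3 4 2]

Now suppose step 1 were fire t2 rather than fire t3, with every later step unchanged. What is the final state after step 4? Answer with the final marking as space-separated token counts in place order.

(re-executing from step 1 with the substitution; state before step 1: [0 3 4 0])
step 1 (fire t2): [0 3 3 2]
step 2 (fire t1): [0 4 2 3]
step 3 (fire t1): [0 5 1 4]
step 4 (fire t3): [0 4 2 4]

0 4 2 4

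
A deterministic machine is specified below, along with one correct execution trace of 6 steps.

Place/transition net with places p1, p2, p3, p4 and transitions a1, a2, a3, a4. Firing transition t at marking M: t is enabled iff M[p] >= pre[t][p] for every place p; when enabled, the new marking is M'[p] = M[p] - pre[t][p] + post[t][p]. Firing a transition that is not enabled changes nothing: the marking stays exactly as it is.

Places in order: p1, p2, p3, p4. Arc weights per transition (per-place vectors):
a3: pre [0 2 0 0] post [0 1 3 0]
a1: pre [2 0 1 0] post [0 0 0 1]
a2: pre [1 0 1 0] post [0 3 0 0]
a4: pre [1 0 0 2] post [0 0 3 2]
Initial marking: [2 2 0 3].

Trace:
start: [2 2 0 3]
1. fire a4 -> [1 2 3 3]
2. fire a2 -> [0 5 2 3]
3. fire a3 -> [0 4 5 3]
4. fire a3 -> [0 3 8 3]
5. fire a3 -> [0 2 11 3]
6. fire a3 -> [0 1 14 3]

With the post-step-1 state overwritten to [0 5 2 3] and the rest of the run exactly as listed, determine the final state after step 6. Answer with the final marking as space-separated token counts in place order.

state after step 1 := [0 5 2 3]
2. fire a2 -> [0 5 2 3]
3. fire a3 -> [0 4 5 3]
4. fire a3 -> [0 3 8 3]
5. fire a3 -> [0 2 11 3]
6. fire a3 -> [0 1 14 3]

0 1 14 3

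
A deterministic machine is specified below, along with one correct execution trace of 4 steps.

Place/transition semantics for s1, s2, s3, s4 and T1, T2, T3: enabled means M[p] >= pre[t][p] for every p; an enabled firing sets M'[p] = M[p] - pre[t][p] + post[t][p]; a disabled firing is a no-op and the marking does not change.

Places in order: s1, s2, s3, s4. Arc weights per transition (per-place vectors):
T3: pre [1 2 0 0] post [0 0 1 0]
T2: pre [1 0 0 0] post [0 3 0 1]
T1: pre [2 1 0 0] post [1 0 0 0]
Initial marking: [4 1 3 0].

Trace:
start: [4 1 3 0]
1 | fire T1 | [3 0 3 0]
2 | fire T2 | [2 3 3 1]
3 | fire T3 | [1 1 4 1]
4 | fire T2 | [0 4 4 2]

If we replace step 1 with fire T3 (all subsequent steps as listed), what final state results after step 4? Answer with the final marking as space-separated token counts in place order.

1 5 4 2

(re-executing from step 1 with the substitution; state before step 1: [4 1 3 0])
1 | fire T3 | [4 1 3 0]
2 | fire T2 | [3 4 3 1]
3 | fire T3 | [2 2 4 1]
4 | fire T2 | [1 5 4 2]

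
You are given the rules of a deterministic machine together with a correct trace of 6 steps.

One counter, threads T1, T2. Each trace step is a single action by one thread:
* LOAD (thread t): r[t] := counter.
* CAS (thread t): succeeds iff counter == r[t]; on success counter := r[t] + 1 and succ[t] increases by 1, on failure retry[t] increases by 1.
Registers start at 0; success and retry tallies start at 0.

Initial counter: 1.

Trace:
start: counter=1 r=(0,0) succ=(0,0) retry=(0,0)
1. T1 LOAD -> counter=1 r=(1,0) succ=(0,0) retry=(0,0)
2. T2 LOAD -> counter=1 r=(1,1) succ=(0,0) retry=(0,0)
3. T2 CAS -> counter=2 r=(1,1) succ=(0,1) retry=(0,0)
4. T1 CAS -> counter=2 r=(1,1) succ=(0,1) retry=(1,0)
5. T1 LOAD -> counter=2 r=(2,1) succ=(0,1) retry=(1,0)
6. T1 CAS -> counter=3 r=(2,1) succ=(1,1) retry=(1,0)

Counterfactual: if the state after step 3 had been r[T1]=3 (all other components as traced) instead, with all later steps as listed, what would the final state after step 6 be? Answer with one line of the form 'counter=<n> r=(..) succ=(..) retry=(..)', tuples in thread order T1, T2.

counter=3 r=(2,1) succ=(1,1) retry=(1,0)

state after step 3 := counter=2 r=(3,1) succ=(0,1) retry=(0,0)
4. T1 CAS -> counter=2 r=(3,1) succ=(0,1) retry=(1,0)
5. T1 LOAD -> counter=2 r=(2,1) succ=(0,1) retry=(1,0)
6. T1 CAS -> counter=3 r=(2,1) succ=(1,1) retry=(1,0)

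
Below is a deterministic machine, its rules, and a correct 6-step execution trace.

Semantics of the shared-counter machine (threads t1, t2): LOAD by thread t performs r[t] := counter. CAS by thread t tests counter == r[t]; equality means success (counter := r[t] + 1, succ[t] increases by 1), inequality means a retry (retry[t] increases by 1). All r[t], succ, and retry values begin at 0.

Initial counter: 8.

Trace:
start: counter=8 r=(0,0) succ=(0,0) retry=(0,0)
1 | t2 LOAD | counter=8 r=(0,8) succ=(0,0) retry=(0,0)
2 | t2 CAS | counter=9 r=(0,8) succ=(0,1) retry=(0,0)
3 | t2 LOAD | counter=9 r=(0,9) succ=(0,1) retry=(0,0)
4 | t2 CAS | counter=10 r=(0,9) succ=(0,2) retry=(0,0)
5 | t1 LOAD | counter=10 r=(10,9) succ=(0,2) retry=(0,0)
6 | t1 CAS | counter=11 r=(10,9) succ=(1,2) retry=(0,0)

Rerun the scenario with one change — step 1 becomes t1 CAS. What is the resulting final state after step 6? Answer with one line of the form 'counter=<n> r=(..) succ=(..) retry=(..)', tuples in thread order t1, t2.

(re-executing from step 1 with the substitution; state before step 1: counter=8 r=(0,0) succ=(0,0) retry=(0,0))
1 | t1 CAS | counter=8 r=(0,0) succ=(0,0) retry=(1,0)
2 | t2 CAS | counter=8 r=(0,0) succ=(0,0) retry=(1,1)
3 | t2 LOAD | counter=8 r=(0,8) succ=(0,0) retry=(1,1)
4 | t2 CAS | counter=9 r=(0,8) succ=(0,1) retry=(1,1)
5 | t1 LOAD | counter=9 r=(9,8) succ=(0,1) retry=(1,1)
6 | t1 CAS | counter=10 r=(9,8) succ=(1,1) retry=(1,1)

counter=10 r=(9,8) succ=(1,1) retry=(1,1)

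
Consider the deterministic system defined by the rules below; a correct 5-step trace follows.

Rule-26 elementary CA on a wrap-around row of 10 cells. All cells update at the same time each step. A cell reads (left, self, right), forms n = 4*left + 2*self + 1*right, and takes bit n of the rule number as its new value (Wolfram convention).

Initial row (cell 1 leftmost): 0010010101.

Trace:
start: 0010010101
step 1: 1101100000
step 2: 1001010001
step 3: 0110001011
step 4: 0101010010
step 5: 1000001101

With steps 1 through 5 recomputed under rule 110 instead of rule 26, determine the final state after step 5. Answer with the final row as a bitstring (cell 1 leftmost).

(re-executing steps 1..5 under rule 110; state before step 1: 0010010101)
step 1: 0110111111
step 2: 1111100001
step 3: 0000100011
step 4: 0001100111
step 5: 0011101101

0011101101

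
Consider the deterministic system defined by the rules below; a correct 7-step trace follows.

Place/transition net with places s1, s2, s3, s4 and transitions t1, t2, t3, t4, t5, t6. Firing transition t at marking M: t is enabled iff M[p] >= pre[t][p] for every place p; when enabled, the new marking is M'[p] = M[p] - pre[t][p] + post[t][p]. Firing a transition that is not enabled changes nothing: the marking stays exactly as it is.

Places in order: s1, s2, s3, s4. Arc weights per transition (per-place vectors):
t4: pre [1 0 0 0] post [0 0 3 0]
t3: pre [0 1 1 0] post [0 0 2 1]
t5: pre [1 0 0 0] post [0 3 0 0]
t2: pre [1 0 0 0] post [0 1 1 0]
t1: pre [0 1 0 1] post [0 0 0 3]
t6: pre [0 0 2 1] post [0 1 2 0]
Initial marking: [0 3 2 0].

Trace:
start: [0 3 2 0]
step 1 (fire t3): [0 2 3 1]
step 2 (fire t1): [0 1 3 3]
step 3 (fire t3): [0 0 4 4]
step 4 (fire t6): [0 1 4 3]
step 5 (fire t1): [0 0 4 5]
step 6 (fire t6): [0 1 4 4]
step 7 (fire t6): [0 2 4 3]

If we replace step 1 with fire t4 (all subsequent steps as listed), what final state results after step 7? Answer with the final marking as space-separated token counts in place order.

(re-executing from step 1 with the substitution; state before step 1: [0 3 2 0])
step 1 (fire t4): [0 3 2 0]
step 2 (fire t1): [0 3 2 0]
step 3 (fire t3): [0 2 3 1]
step 4 (fire t6): [0 3 3 0]
step 5 (fire t1): [0 3 3 0]
step 6 (fire t6): [0 3 3 0]
step 7 (fire t6): [0 3 3 0]

0 3 3 0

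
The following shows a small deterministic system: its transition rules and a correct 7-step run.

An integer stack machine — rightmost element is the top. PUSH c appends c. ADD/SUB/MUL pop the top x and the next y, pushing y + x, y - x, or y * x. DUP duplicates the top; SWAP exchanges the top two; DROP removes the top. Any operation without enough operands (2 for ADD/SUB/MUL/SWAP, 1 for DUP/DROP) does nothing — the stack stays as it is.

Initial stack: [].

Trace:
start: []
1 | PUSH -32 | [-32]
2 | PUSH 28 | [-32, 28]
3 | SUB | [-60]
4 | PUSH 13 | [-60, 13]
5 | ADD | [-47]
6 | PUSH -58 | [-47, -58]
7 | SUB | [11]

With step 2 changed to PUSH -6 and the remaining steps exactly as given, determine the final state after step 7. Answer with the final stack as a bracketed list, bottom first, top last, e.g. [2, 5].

(re-executing from step 2 with the substitution; state before step 2: [-32])
2 | PUSH -6 | [-32, -6]
3 | SUB | [-26]
4 | PUSH 13 | [-26, 13]
5 | ADD | [-13]
6 | PUSH -58 | [-13, -58]
7 | SUB | [45]

[45]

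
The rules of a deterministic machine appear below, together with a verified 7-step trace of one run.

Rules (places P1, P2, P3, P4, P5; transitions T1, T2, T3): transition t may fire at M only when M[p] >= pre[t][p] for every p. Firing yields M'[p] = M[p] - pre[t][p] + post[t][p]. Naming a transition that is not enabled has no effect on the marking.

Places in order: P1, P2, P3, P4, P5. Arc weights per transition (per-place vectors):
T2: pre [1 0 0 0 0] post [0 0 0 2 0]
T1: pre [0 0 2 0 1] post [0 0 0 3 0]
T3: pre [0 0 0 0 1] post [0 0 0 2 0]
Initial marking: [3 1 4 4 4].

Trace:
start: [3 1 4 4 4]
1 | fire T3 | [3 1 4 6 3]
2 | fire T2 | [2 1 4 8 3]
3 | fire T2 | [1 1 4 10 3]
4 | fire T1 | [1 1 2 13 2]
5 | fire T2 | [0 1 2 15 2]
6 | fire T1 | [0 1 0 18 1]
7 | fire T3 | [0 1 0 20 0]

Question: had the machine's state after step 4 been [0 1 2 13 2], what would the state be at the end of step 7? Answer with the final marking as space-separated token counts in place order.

state after step 4 := [0 1 2 13 2]
5 | fire T2 | [0 1 2 13 2]
6 | fire T1 | [0 1 0 16 1]
7 | fire T3 | [0 1 0 18 0]

0 1 0 18 0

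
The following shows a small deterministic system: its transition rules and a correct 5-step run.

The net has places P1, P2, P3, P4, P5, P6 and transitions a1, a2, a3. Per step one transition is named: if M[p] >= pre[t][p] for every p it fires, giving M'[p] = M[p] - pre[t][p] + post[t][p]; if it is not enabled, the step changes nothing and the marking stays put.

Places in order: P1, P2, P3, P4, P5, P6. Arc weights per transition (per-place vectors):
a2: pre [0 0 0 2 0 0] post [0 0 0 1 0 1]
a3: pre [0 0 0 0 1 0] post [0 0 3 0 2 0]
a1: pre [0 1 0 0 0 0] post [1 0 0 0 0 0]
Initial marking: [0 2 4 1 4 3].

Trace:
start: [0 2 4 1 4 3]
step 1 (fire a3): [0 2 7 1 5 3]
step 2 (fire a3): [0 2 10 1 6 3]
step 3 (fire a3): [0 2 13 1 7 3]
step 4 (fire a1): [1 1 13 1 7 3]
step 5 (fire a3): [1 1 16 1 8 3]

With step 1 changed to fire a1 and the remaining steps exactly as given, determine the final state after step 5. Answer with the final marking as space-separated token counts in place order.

2 0 13 1 7 3

(re-executing from step 1 with the substitution; state before step 1: [0 2 4 1 4 3])
step 1 (fire a1): [1 1 4 1 4 3]
step 2 (fire a3): [1 1 7 1 5 3]
step 3 (fire a3): [1 1 10 1 6 3]
step 4 (fire a1): [2 0 10 1 6 3]
step 5 (fire a3): [2 0 13 1 7 3]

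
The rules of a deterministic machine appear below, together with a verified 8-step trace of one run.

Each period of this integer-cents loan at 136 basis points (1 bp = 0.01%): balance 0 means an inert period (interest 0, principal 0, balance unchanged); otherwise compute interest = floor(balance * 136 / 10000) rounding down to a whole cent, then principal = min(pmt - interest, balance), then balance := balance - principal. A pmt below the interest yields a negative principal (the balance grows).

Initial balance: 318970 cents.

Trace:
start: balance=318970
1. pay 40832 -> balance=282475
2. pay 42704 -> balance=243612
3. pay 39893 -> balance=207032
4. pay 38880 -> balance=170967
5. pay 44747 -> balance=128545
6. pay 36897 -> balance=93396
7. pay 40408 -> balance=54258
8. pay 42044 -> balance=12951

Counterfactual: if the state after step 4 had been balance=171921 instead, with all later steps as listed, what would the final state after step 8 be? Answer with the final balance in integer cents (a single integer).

state after step 4 := balance=171921
5. pay 44747 -> balance=129512
6. pay 36897 -> balance=94376
7. pay 40408 -> balance=55251
8. pay 42044 -> balance=13958

13958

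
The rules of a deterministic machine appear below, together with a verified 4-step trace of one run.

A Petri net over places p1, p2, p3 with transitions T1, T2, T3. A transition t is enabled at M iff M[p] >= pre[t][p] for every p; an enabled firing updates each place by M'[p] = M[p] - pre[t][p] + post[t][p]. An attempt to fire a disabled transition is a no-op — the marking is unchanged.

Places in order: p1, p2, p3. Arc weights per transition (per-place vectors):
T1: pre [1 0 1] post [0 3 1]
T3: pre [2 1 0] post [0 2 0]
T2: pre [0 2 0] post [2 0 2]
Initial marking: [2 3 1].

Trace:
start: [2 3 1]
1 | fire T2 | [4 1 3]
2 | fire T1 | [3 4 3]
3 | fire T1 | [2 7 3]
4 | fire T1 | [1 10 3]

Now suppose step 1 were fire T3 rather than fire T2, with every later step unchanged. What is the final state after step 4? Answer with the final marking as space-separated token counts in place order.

(re-executing from step 1 with the substitution; state before step 1: [2 3 1])
1 | fire T3 | [0 4 1]
2 | fire T1 | [0 4 1]
3 | fire T1 | [0 4 1]
4 | fire T1 | [0 4 1]

0 4 1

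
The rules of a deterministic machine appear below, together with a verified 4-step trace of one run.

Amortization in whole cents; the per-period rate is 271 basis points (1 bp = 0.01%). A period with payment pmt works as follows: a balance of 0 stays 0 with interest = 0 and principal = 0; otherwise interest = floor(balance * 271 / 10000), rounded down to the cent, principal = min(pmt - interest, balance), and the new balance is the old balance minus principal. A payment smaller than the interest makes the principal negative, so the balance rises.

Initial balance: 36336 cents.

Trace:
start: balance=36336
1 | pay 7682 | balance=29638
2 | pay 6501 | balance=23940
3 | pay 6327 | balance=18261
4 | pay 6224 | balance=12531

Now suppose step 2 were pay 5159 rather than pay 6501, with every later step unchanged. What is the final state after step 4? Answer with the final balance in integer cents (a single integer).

13948

(re-executing from step 2 with the substitution; state before step 2: balance=29638)
2 | pay 5159 | balance=25282
3 | pay 6327 | balance=19640
4 | pay 6224 | balance=13948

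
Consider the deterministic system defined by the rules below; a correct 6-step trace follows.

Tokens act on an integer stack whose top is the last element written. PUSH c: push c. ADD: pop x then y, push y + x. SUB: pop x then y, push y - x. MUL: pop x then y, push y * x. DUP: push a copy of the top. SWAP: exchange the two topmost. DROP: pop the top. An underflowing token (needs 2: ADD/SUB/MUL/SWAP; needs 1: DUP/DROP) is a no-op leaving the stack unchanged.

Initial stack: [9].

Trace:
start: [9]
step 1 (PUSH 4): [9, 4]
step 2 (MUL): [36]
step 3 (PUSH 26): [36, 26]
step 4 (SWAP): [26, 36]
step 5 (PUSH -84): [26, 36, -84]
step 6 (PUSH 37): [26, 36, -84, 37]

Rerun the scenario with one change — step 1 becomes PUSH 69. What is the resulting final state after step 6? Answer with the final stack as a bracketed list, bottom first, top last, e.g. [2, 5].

(re-executing from step 1 with the substitution; state before step 1: [9])
step 1 (PUSH 69): [9, 69]
step 2 (MUL): [621]
step 3 (PUSH 26): [621, 26]
step 4 (SWAP): [26, 621]
step 5 (PUSH -84): [26, 621, -84]
step 6 (PUSH 37): [26, 621, -84, 37]

[26, 621, -84, 37]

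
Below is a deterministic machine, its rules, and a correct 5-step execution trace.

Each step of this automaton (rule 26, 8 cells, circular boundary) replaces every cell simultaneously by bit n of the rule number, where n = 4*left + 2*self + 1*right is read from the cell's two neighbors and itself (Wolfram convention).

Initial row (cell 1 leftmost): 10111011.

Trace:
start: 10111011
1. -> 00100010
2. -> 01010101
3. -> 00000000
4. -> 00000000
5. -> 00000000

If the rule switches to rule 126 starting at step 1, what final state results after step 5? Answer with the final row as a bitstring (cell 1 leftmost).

11101110

(re-executing steps 1..5 under rule 126; state before step 1: 10111011)
1. -> 11101110
2. -> 10111011
3. -> 11101110
4. -> 10111011
5. -> 11101110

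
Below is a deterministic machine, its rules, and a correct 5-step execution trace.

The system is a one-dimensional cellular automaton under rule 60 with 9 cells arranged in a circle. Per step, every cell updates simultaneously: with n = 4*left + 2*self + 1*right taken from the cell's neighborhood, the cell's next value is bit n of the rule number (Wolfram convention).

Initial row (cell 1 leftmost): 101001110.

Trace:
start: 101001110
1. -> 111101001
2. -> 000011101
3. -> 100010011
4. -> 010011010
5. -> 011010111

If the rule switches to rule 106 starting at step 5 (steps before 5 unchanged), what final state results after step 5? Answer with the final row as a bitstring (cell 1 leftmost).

(re-executing step 5 under rule 106; state before step 5: 010011010)
5. -> 100111100

100111100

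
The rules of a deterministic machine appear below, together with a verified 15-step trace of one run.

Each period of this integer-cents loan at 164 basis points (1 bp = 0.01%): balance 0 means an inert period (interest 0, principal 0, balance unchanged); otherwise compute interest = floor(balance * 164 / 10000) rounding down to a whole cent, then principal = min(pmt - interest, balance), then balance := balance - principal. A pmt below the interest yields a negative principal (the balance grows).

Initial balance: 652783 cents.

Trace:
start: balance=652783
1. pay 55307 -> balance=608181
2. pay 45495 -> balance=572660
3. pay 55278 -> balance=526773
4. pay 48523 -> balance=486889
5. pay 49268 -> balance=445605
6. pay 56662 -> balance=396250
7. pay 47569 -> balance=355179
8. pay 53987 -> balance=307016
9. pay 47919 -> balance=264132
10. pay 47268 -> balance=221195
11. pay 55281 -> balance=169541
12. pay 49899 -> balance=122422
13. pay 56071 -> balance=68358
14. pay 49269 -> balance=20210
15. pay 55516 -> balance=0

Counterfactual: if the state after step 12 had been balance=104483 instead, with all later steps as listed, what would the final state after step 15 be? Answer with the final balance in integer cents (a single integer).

0

state after step 12 := balance=104483
13. pay 56071 -> balance=50125
14. pay 49269 -> balance=1678
15. pay 55516 -> balance=0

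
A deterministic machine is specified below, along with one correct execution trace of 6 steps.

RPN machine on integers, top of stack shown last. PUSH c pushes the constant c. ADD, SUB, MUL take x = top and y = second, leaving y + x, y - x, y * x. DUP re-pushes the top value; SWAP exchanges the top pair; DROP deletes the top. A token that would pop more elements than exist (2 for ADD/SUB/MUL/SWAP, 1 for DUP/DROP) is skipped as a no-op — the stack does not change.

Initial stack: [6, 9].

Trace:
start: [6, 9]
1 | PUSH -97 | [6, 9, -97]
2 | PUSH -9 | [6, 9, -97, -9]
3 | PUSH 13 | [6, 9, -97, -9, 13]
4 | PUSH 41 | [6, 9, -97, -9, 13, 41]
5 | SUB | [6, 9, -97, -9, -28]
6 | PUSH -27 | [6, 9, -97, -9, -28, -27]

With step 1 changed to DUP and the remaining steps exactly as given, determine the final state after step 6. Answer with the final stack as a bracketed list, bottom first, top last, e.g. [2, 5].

(re-executing from step 1 with the substitution; state before step 1: [6, 9])
1 | DUP | [6, 9, 9]
2 | PUSH -9 | [6, 9, 9, -9]
3 | PUSH 13 | [6, 9, 9, -9, 13]
4 | PUSH 41 | [6, 9, 9, -9, 13, 41]
5 | SUB | [6, 9, 9, -9, -28]
6 | PUSH -27 | [6, 9, 9, -9, -28, -27]

[6, 9, 9, -9, -28, -27]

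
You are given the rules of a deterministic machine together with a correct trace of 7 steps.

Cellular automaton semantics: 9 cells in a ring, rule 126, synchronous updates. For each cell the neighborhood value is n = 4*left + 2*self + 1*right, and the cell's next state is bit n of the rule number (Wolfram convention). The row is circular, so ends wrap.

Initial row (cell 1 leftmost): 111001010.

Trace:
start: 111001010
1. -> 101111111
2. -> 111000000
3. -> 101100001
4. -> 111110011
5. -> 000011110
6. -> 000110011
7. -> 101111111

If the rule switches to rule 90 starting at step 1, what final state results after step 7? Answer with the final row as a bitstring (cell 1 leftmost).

(re-executing steps 1..7 under rule 90; state before step 1: 111001010)
1. -> 101110000
2. -> 001011001
3. -> 110011110
4. -> 111110010
5. -> 100011100
6. -> 010110111
7. -> 000110101

000110101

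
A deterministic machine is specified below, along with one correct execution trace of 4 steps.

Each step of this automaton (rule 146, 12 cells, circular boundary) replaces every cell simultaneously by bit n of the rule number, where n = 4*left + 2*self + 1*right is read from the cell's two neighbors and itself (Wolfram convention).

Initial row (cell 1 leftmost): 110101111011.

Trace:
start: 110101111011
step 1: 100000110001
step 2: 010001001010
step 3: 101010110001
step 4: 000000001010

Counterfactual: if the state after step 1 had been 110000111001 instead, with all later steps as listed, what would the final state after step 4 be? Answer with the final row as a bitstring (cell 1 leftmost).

state after step 1 := 110000111001
step 2: 101001010110
step 3: 000110000000
step 4: 001001000000

001001000000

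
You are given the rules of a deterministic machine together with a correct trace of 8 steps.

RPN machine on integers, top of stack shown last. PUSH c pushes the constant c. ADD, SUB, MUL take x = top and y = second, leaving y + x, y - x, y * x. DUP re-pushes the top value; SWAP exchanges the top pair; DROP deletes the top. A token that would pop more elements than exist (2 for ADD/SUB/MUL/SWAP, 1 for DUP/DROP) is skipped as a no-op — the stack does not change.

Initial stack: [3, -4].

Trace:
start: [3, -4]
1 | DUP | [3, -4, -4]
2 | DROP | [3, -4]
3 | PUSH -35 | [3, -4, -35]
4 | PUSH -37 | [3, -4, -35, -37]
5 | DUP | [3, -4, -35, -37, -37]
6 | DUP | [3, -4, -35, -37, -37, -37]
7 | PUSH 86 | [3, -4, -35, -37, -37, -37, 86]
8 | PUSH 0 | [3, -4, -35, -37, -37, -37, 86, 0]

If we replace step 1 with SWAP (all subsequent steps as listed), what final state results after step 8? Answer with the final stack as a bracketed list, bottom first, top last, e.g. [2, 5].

(re-executing from step 1 with the substitution; state before step 1: [3, -4])
1 | SWAP | [-4, 3]
2 | DROP | [-4]
3 | PUSH -35 | [-4, -35]
4 | PUSH -37 | [-4, -35, -37]
5 | DUP | [-4, -35, -37, -37]
6 | DUP | [-4, -35, -37, -37, -37]
7 | PUSH 86 | [-4, -35, -37, -37, -37, 86]
8 | PUSH 0 | [-4, -35, -37, -37, -37, 86, 0]

[-4, -35, -37, -37, -37, 86, 0]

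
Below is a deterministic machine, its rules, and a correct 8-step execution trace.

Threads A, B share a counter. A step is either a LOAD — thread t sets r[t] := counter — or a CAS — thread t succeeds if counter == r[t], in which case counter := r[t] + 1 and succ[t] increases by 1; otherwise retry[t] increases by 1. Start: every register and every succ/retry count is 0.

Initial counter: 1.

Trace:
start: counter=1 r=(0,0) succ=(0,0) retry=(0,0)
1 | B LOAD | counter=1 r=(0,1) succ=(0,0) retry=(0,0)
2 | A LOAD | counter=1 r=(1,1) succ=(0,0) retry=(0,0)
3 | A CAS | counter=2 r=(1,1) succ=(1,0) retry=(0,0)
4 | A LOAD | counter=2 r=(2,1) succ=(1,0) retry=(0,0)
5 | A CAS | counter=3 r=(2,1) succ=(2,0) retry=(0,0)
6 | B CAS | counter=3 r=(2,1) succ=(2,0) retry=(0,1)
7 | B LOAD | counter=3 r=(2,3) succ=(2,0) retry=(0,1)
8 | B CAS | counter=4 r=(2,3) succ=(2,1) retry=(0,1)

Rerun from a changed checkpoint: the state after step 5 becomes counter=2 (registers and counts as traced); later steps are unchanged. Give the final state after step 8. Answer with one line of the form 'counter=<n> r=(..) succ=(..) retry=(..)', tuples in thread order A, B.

counter=3 r=(2,2) succ=(2,1) retry=(0,1)

state after step 5 := counter=2 r=(2,1) succ=(2,0) retry=(0,0)
6 | B CAS | counter=2 r=(2,1) succ=(2,0) retry=(0,1)
7 | B LOAD | counter=2 r=(2,2) succ=(2,0) retry=(0,1)
8 | B CAS | counter=3 r=(2,2) succ=(2,1) retry=(0,1)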